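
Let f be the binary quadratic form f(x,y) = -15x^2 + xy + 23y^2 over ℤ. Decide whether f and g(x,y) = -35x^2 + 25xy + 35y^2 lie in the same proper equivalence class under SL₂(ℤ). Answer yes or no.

D₁ = 1381, D₂ = 5525
discriminants differ ⇒ not SL₂(ℤ)-equivalent

no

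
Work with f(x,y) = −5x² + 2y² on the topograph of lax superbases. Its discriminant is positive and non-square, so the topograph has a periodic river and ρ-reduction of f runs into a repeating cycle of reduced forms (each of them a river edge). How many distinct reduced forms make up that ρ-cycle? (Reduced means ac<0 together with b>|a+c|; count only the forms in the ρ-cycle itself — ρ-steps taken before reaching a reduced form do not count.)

D = 40, ⌊√D⌋ = 6
descent: ρ → (2,4,-3)  [lands on river]
river: ρ → (-3,2,3)
river: ρ → (3,4,-2)
river: ρ → (-2,4,3)
river: ρ → (3,2,-3)
river: ρ → (-3,4,2)
ρ-cycle length = 6 (tail of 1 descent step not counted)

6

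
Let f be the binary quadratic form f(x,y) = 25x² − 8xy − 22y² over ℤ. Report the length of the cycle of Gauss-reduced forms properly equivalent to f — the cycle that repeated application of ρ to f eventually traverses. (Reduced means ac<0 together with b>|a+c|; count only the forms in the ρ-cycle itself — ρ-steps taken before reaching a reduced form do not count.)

D = 2264, ⌊√D⌋ = 47
descent: ρ → (-22,8,25)  [lands on river]
river: ρ → (25,42,-5)
river: ρ → (-5,38,41)
river: ρ → (41,44,-2)
river: ρ → (-2,44,41)
river: ρ → (41,38,-5)
river: ρ → (-5,42,25)
river: ρ → (25,8,-22)
river: ρ → (-22,36,11)
river: ρ → (11,30,-31)
river: ρ → (-31,32,10)
river: ρ → (10,28,-37)
river: ρ → (-37,46,1)
river: ρ → (1,46,-37)
river: ρ → (-37,28,10)
river: ρ → (10,32,-31)
river: ρ → (-31,30,11)
river: ρ → (11,36,-22)
ρ-cycle length = 18 (tail of 1 descent step not counted)

18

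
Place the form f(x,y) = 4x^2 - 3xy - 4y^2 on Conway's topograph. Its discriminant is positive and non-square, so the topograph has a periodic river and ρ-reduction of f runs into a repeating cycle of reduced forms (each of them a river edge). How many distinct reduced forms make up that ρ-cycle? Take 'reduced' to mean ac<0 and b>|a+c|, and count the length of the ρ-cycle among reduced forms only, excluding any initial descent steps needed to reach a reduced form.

D = 73, ⌊√D⌋ = 8
descent: ρ → (-4,3,4)  [lands on river]
river: ρ → (4,5,-3)
river: ρ → (-3,7,2)
river: ρ → (2,5,-6)
river: ρ → (-6,7,1)
river: ρ → (1,7,-6)
river: ρ → (-6,5,2)
river: ρ → (2,7,-3)
river: ρ → (-3,5,4)
river: ρ → (4,3,-4)
river: ρ → (-4,5,3)
river: ρ → (3,7,-2)
river: ρ → (-2,5,6)
river: ρ → (6,7,-1)
river: ρ → (-1,7,6)
river: ρ → (6,5,-2)
river: ρ → (-2,7,3)
river: ρ → (3,5,-4)
ρ-cycle length = 18 (tail of 1 descent step not counted)

18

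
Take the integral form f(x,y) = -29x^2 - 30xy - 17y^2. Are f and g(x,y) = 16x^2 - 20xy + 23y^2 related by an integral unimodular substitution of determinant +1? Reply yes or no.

D₁ = -1072, D₂ = -1072
f is negative-definite; reduce −f:
−f: translate: b→-28 (≡30 mod 58), so (29,30,17)→(29,-28,16)
−f: flip: (29,-28,16)→(16,28,29)
−f: translate: b→-4 (≡28 mod 32), so (16,28,29)→(16,-4,17)
−f: reduced (well bottom): (16,-4,17) with a≤c, −a<b≤a
flip sign back: reduced form of f is (-16,4,-17)
g: translate: b→12 (≡-20 mod 32), so (16,-20,23)→(16,12,19)
g: reduced (well bottom): (16,12,19) with a≤c, −a<b≤a
reduced forms (-16, 4, -17) vs (16, 12, 19) ⇒ inequivalent

no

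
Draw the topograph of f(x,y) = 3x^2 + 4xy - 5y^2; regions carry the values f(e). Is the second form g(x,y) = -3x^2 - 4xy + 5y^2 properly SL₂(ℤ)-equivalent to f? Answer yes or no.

D₁ = 76, D₂ = 76
river cycle of f (length 6): (-5, 6, 2), (2, 6, -5), (-5, 4, 3), (3, 8, -1), (-1, 8, 3), (3, 4, -5)
river cycle of g (length 6): (5, 4, -3), (-3, 8, 1), (1, 8, -3), (-3, 4, 5), (5, 6, -2), (-2, 6, 5)
cycles differ ⇒ inequivalent

no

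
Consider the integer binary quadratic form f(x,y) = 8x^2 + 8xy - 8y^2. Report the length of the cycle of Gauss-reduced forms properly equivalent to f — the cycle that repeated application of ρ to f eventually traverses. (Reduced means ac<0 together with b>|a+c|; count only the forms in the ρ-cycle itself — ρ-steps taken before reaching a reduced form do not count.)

D = 320, ⌊√D⌋ = 17
river: ρ → (-8,8,8)
river: ρ → (8,8,-8)
ρ-cycle length = 2 (tail of 0 descent steps not counted)

2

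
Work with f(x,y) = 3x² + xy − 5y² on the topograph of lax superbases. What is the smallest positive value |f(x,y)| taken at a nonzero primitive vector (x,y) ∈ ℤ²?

descent: ρ → (-5,-1,3)
descent: ρ → (3,7,-1)  [lands on river]
river: ρ → (-1,7,3)
river: ρ → (3,5,-3)
river: ρ → (-3,7,1)
river: ρ → (1,7,-3)
river: ρ → (-3,5,3)
closes: descent 2, river 6
min |a| on river = 1

1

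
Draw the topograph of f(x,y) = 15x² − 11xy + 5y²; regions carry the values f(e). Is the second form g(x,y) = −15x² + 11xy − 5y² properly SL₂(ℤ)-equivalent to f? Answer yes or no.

D₁ = -179, D₂ = -179
f: flip: (15,-11,5)→(5,11,15)
f: translate: b→1 (≡11 mod 10), so (5,11,15)→(5,1,9)
f: reduced (well bottom): (5,1,9) with a≤c, −a<b≤a
g is negative-definite; reduce −g:
−g: flip: (15,-11,5)→(5,11,15)
−g: translate: b→1 (≡11 mod 10), so (5,11,15)→(5,1,9)
−g: reduced (well bottom): (5,1,9) with a≤c, −a<b≤a
flip sign back: reduced form of g is (-5,-1,-9)
reduced forms (5, 1, 9) vs (-5, -1, -9) ⇒ inequivalent

no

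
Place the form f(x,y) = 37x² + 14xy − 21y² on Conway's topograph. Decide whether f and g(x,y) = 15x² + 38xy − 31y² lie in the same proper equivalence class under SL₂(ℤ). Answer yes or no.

D₁ = 3304, D₂ = 3304
river cycle of f (length 24): (-21, 28, 30), (30, 32, -19), (-19, 44, 18), (18, 28, -35), (-35, 42, 11), (11, 46, -27), (-27, 8, 30), (30, 52, -5), (-5, 48, 50), (50, 52, -3), … (14 more)
river cycle of g (length 24): (-31, 24, 22), (22, 20, -33), (-33, 46, 9), (9, 44, -38), (-38, 32, 15), (15, 28, -42), (-42, 56, 1), (1, 56, -42), (-42, 28, 15), (15, 32, -38), … (14 more)
cycles differ ⇒ inequivalent

no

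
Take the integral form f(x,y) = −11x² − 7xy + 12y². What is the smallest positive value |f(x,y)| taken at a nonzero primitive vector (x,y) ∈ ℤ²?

descent: ρ → (12,7,-11)  [lands on river]
river: ρ → (-11,15,8)
river: ρ → (8,17,-9)
river: ρ → (-9,19,6)
river: ρ → (6,17,-12)
river: ρ → (-12,7,11)
river: ρ → (11,15,-8)
river: ρ → (-8,17,9)
river: ρ → (9,19,-6)
river: ρ → (-6,17,12)
closes: descent 1, river 10
min |a| on river = 6

6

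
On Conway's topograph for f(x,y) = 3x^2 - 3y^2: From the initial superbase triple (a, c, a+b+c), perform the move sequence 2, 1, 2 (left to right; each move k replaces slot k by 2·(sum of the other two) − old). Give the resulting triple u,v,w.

start (3,-3,0) = (f(1,0),f(0,1),f(1,1))
replace slot 2: 2·(3+0) − (-3) = 9 → (3,9,0)
replace slot 1: 2·(9+0) − 3 = 15 → (15,9,0)
replace slot 2: 2·(15+0) − 9 = 21 → (15,21,0)

15,21,0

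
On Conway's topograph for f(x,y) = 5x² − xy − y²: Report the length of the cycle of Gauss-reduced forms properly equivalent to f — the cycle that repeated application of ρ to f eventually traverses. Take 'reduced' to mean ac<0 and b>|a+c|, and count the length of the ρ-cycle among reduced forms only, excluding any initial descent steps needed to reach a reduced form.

D = 21, ⌊√D⌋ = 4
descent: ρ → (-1,3,3)  [lands on river]
river: ρ → (3,3,-1)
ρ-cycle length = 2 (tail of 1 descent step not counted)

2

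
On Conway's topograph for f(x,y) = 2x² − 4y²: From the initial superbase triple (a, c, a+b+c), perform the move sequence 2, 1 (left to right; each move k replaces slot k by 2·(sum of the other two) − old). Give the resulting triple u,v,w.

start (2,-4,-2) = (f(1,0),f(0,1),f(1,1))
replace slot 2: 2·(2+(-2)) − (-4) = 4 → (2,4,-2)
replace slot 1: 2·(4+(-2)) − 2 = 2 → (2,4,-2)

2,4,-2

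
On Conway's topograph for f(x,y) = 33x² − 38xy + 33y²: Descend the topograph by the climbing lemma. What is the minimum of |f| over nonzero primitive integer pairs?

translate: b→28 (≡-38 mod 66), so (33,-38,33)→(33,28,28)
flip: (33,28,28)→(28,-28,33)
translate: b→28 (≡-28 mod 56), so (28,-28,33)→(28,28,33)
reduced (well bottom): (28,28,33) with a≤c, −a<b≤a
well minimum = a = 28

28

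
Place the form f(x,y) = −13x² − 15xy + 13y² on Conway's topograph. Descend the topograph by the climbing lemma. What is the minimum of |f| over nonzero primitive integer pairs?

descent: ρ → (13,15,-13)  [lands on river]
river: ρ → (-13,11,15)
river: ρ → (15,19,-9)
river: ρ → (-9,17,17)
river: ρ → (17,17,-9)
river: ρ → (-9,19,15)
river: ρ → (15,11,-13)
river: ρ → (-13,15,13)
river: ρ → (13,11,-15)
river: ρ → (-15,19,9)
river: ρ → (9,17,-17)
river: ρ → (-17,17,9)
river: ρ → (9,19,-15)
river: ρ → (-15,11,13)
closes: descent 1, river 14
min |a| on river = 9

9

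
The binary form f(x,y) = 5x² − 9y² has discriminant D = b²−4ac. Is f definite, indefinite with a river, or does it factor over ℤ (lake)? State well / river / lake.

D = b²−4ac = 0² − 4·5·(-9) = 180
D > 0 non-square ⇒ indefinite ⇒ periodic river

river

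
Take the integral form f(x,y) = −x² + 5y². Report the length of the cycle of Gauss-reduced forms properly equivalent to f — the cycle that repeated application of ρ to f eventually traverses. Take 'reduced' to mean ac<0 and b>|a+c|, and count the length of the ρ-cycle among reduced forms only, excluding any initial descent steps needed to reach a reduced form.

D = 20, ⌊√D⌋ = 4
descent: ρ → (5,0,-1)
descent: ρ → (-1,4,1)  [lands on river]
river: ρ → (1,4,-1)
ρ-cycle length = 2 (tail of 2 descent steps not counted)

2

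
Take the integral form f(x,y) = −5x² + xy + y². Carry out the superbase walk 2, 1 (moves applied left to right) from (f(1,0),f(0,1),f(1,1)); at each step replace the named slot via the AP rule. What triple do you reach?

start (-5,1,-3) = (f(1,0),f(0,1),f(1,1))
replace slot 2: 2·((-5)+(-3)) − 1 = -17 → (-5,-17,-3)
replace slot 1: 2·((-17)+(-3)) − (-5) = -35 → (-35,-17,-3)

-35,-17,-3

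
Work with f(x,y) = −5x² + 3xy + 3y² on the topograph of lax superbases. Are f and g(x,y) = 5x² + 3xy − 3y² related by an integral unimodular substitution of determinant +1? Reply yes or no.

D₁ = 69, D₂ = 69
river cycle of f (length 4): (3, 3, -5), (-5, 7, 1), (1, 7, -5), (-5, 3, 3)
river cycle of g (length 4): (-3, 3, 5), (5, 7, -1), (-1, 7, 5), (5, 3, -3)
cycles differ ⇒ inequivalent

no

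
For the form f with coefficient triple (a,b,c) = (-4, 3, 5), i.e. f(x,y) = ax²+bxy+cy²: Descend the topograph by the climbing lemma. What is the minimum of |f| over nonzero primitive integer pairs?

river: ρ → (5,7,-2)
river: ρ → (-2,9,1)
river: ρ → (1,9,-2)
river: ρ → (-2,7,5)
river: ρ → (5,3,-4)
river: ρ → (-4,5,4)
river: ρ → (4,3,-5)
river: ρ → (-5,7,2)
river: ρ → (2,9,-1)
river: ρ → (-1,9,2)
river: ρ → (2,7,-5)
river: ρ → (-5,3,4)
river: ρ → (4,5,-4)
river: ρ → (-4,3,5)
closes: descent 0, river 14
min |a| on river = 1

1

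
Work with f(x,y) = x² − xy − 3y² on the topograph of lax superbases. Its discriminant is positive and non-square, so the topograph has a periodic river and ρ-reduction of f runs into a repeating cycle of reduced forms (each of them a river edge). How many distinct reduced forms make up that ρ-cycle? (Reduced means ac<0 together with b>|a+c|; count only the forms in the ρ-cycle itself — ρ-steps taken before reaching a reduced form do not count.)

D = 13, ⌊√D⌋ = 3
descent: ρ → (-3,1,1)
descent: ρ → (1,3,-1)  [lands on river]
river: ρ → (-1,3,1)
ρ-cycle length = 2 (tail of 2 descent steps not counted)

2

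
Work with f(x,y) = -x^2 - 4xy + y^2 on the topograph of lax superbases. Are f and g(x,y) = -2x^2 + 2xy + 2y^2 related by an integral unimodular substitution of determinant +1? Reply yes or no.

D₁ = 20, D₂ = 20
river cycle of f (length 2): (1, 4, -1), (-1, 4, 1)
river cycle of g (length 2): (2, 2, -2), (-2, 2, 2)
cycles differ ⇒ inequivalent

no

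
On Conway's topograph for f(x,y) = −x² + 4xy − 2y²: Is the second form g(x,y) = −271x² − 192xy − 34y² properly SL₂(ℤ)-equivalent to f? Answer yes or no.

D₁ = 8, D₂ = 8
river cycle of f (length 2): (1, 2, -1), (-1, 2, 1)
river cycle of g (length 2): (-1, 2, 1), (1, 2, -1)
cycles coincide ⇒ equivalent

yes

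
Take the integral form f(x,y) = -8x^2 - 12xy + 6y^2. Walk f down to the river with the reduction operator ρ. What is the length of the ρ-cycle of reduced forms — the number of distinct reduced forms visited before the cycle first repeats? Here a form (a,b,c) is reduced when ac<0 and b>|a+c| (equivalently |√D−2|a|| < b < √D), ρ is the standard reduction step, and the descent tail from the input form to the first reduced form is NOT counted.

D = 336, ⌊√D⌋ = 18
descent: ρ → (6,12,-8)  [lands on river]
river: ρ → (-8,4,10)
river: ρ → (10,16,-2)
river: ρ → (-2,16,10)
river: ρ → (10,4,-8)
river: ρ → (-8,12,6)
ρ-cycle length = 6 (tail of 1 descent step not counted)

6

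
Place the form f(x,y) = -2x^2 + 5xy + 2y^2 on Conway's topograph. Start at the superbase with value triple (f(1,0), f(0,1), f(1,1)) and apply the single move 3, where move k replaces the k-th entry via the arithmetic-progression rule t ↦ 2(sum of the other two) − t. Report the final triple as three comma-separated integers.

start (-2,2,5) = (f(1,0),f(0,1),f(1,1))
replace slot 3: 2·((-2)+2) − 5 = -5 → (-2,2,-5)

-2,2,-5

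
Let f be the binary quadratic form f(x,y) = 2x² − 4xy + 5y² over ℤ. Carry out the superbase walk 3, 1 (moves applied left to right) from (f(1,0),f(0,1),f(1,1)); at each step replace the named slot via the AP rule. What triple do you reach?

start (2,5,3) = (f(1,0),f(0,1),f(1,1))
replace slot 3: 2·(2+5) − 3 = 11 → (2,5,11)
replace slot 1: 2·(5+11) − 2 = 30 → (30,5,11)

30,5,11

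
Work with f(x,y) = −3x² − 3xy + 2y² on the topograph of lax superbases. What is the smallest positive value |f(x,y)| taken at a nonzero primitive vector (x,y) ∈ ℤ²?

descent: ρ → (2,3,-3)  [lands on river]
river: ρ → (-3,3,2)
river: ρ → (2,5,-1)
river: ρ → (-1,5,2)
closes: descent 1, river 4
min |a| on river = 1

1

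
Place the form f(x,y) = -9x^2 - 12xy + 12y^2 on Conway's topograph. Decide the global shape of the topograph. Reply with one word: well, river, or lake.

D = b²−4ac = (-12)² − 4·(-9)·12 = 576
D = 24² is a perfect square ⇒ form factors over ℤ ⇒ lakes

lake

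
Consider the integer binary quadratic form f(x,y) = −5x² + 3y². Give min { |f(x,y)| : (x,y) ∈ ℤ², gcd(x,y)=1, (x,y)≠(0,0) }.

descent: ρ → (3,6,-2)  [lands on river]
river: ρ → (-2,6,3)
closes: descent 1, river 2
min |a| on river = 2

2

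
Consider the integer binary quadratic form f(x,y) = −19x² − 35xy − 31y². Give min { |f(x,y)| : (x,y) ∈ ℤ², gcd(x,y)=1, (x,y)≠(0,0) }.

translate: b→-3 (≡35 mod 38), so (19,35,31)→(19,-3,15)
flip: (19,-3,15)→(15,3,19)
reduced (well bottom): (15,3,19) with a≤c, −a<b≤a
well minimum |f| = |-15| = 15 (negative-definite)

15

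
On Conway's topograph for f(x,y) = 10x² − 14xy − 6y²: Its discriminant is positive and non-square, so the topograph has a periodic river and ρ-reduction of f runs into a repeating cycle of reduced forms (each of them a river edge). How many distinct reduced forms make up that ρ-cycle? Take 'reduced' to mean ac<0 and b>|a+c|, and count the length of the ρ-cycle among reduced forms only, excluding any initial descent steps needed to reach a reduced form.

D = 436, ⌊√D⌋ = 20
descent: ρ → (-6,14,10)  [lands on river]
river: ρ → (10,6,-10)
river: ρ → (-10,14,6)
river: ρ → (6,10,-14)
river: ρ → (-14,18,2)
river: ρ → (2,18,-14)
river: ρ → (-14,10,6)
river: ρ → (6,14,-10)
river: ρ → (-10,6,10)
river: ρ → (10,14,-6)
river: ρ → (-6,10,14)
river: ρ → (14,18,-2)
river: ρ → (-2,18,14)
river: ρ → (14,10,-6)
ρ-cycle length = 14 (tail of 1 descent step not counted)

14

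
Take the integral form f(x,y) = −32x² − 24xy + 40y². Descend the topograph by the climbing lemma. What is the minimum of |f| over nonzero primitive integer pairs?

descent: ρ → (40,24,-32)  [lands on river]
river: ρ → (-32,40,32)
river: ρ → (32,24,-40)
river: ρ → (-40,56,16)
river: ρ → (16,72,-8)
river: ρ → (-8,72,16)
river: ρ → (16,56,-40)
river: ρ → (-40,24,32)
river: ρ → (32,40,-32)
river: ρ → (-32,24,40)
river: ρ → (40,56,-16)
river: ρ → (-16,72,8)
river: ρ → (8,72,-16)
river: ρ → (-16,56,40)
closes: descent 1, river 14
min |a| on river = 8

8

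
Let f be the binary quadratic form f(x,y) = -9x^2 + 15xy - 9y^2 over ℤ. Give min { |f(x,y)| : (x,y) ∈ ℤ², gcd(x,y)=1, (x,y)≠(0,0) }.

translate: b→3 (≡-15 mod 18), so (9,-15,9)→(9,3,3)
flip: (9,3,3)→(3,-3,9)
translate: b→3 (≡-3 mod 6), so (3,-3,9)→(3,3,9)
reduced (well bottom): (3,3,9) with a≤c, −a<b≤a
well minimum |f| = |-3| = 3 (negative-definite)

3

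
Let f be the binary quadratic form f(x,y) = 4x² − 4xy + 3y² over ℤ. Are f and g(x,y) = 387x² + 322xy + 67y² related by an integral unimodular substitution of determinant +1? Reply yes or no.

D₁ = -32, D₂ = -32
f: translate: b→4 (≡-4 mod 8), so (4,-4,3)→(4,4,3)
f: flip: (4,4,3)→(3,-4,4)
f: translate: b→2 (≡-4 mod 6), so (3,-4,4)→(3,2,3)
f: reduced (well bottom): (3,2,3) with a≤c, −a<b≤a
g: flip: (387,322,67)→(67,-322,387)
g: translate: b→-54 (≡-322 mod 134), so (67,-322,387)→(67,-54,11)
g: flip: (67,-54,11)→(11,54,67)
g: translate: b→10 (≡54 mod 22), so (11,54,67)→(11,10,3)
g: flip: (11,10,3)→(3,-10,11)
g: translate: b→2 (≡-10 mod 6), so (3,-10,11)→(3,2,3)
g: reduced (well bottom): (3,2,3) with a≤c, −a<b≤a
reduced forms (3, 2, 3) vs (3, 2, 3) ⇒ equivalent

yes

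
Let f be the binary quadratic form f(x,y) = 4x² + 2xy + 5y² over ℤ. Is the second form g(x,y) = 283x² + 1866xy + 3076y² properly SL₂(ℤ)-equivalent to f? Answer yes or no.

D₁ = -76, D₂ = -76
f: reduced (well bottom): (4,2,5) with a≤c, −a<b≤a
g: translate: b→168 (≡1866 mod 566), so (283,1866,3076)→(283,168,25)
g: flip: (283,168,25)→(25,-168,283)
g: translate: b→-18 (≡-168 mod 50), so (25,-168,283)→(25,-18,4)
g: flip: (25,-18,4)→(4,18,25)
g: translate: b→2 (≡18 mod 8), so (4,18,25)→(4,2,5)
g: reduced (well bottom): (4,2,5) with a≤c, −a<b≤a
reduced forms (4, 2, 5) vs (4, 2, 5) ⇒ equivalent

yes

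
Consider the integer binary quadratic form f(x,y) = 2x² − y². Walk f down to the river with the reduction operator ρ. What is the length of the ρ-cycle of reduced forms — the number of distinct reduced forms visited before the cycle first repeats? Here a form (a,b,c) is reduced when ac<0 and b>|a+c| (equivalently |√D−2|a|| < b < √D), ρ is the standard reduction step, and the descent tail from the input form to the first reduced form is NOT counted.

D = 8, ⌊√D⌋ = 2
descent: ρ → (-1,2,1)  [lands on river]
river: ρ → (1,2,-1)
ρ-cycle length = 2 (tail of 1 descent step not counted)

2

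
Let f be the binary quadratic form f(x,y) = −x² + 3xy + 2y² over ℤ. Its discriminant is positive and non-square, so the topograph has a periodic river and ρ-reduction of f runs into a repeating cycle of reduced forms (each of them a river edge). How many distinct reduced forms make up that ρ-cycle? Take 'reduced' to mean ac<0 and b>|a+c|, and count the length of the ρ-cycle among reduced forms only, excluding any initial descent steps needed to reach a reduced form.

D = 17, ⌊√D⌋ = 4
river: ρ → (2,1,-2)
river: ρ → (-2,3,1)
river: ρ → (1,3,-2)
river: ρ → (-2,1,2)
river: ρ → (2,3,-1)
river: ρ → (-1,3,2)
ρ-cycle length = 6 (tail of 0 descent steps not counted)

6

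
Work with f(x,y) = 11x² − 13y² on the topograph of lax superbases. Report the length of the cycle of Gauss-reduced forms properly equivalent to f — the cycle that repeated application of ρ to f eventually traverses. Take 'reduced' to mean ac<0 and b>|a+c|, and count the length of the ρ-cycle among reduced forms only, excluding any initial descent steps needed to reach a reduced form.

D = 572, ⌊√D⌋ = 23
descent: ρ → (-13,0,11)
descent: ρ → (11,22,-2)  [lands on river]
river: ρ → (-2,22,11)
ρ-cycle length = 2 (tail of 2 descent steps not counted)

2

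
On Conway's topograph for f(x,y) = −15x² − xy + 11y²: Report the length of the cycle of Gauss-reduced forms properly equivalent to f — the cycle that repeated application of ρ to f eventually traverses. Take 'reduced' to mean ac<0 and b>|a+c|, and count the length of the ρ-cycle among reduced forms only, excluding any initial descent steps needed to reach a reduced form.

D = 661, ⌊√D⌋ = 25
descent: ρ → (11,23,-3)  [lands on river]
river: ρ → (-3,25,3)
river: ρ → (3,23,-11)
river: ρ → (-11,21,5)
river: ρ → (5,19,-15)
river: ρ → (-15,11,9)
river: ρ → (9,25,-1)
river: ρ → (-1,25,9)
river: ρ → (9,11,-15)
river: ρ → (-15,19,5)
river: ρ → (5,21,-11)
river: ρ → (-11,23,3)
river: ρ → (3,25,-3)
river: ρ → (-3,23,11)
river: ρ → (11,21,-5)
river: ρ → (-5,19,15)
river: ρ → (15,11,-9)
river: ρ → (-9,25,1)
river: ρ → (1,25,-9)
river: ρ → (-9,11,15)
river: ρ → (15,19,-5)
river: ρ → (-5,21,11)
ρ-cycle length = 22 (tail of 1 descent step not counted)

22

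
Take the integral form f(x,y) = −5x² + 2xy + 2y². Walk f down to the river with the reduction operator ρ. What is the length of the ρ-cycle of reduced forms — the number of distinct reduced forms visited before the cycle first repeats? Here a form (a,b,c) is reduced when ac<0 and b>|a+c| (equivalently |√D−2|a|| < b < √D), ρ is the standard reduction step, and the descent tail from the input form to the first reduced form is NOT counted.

D = 44, ⌊√D⌋ = 6
descent: ρ → (2,6,-1)  [lands on river]
river: ρ → (-1,6,2)
ρ-cycle length = 2 (tail of 1 descent step not counted)

2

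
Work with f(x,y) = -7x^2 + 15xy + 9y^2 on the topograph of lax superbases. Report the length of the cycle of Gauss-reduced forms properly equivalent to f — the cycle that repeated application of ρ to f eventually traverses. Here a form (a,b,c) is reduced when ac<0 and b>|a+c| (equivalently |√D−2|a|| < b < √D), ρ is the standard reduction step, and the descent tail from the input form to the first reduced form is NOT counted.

D = 477, ⌊√D⌋ = 21
river: ρ → (9,21,-1)
river: ρ → (-1,21,9)
river: ρ → (9,15,-7)
river: ρ → (-7,13,11)
river: ρ → (11,9,-9)
river: ρ → (-9,9,11)
river: ρ → (11,13,-7)
river: ρ → (-7,15,9)
ρ-cycle length = 8 (tail of 0 descent steps not counted)

8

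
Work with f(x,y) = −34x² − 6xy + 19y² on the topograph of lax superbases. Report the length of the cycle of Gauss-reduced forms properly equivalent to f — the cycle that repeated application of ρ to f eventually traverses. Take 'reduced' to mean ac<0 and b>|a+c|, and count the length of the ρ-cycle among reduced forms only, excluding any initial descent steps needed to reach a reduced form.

D = 2620, ⌊√D⌋ = 51
descent: ρ → (19,44,-9)  [lands on river]
river: ρ → (-9,46,14)
river: ρ → (14,38,-21)
river: ρ → (-21,46,6)
river: ρ → (6,50,-5)
river: ρ → (-5,50,6)
river: ρ → (6,46,-21)
river: ρ → (-21,38,14)
river: ρ → (14,46,-9)
river: ρ → (-9,44,19)
river: ρ → (19,32,-21)
river: ρ → (-21,10,30)
river: ρ → (30,50,-1)
river: ρ → (-1,50,30)
river: ρ → (30,10,-21)
river: ρ → (-21,32,19)
ρ-cycle length = 16 (tail of 1 descent step not counted)

16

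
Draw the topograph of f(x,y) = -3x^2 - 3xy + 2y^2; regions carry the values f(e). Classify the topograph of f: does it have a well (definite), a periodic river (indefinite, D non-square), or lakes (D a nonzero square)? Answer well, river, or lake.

D = b²−4ac = (-3)² − 4·(-3)·2 = 33
D > 0 non-square ⇒ indefinite ⇒ periodic river

river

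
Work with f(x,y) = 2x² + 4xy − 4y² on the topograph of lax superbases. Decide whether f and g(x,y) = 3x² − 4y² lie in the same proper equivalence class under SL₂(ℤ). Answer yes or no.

D₁ = 48, D₂ = 48
river cycle of f (length 2): (-4, 4, 2), (2, 4, -4)
river cycle of g (length 2): (3, 6, -1), (-1, 6, 3)
cycles differ ⇒ inequivalent

no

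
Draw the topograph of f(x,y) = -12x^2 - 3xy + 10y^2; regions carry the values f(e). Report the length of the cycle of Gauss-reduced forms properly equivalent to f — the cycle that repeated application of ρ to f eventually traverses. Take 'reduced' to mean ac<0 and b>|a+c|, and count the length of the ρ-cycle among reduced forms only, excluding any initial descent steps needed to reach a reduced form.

D = 489, ⌊√D⌋ = 22
descent: ρ → (10,3,-12)  [lands on river]
river: ρ → (-12,21,1)
river: ρ → (1,21,-12)
river: ρ → (-12,3,10)
river: ρ → (10,17,-5)
river: ρ → (-5,13,16)
river: ρ → (16,19,-2)
river: ρ → (-2,21,6)
river: ρ → (6,15,-11)
river: ρ → (-11,7,10)
river: ρ → (10,13,-8)
river: ρ → (-8,19,4)
river: ρ → (4,21,-3)
river: ρ → (-3,21,4)
river: ρ → (4,19,-8)
river: ρ → (-8,13,10)
river: ρ → (10,7,-11)
river: ρ → (-11,15,6)
river: ρ → (6,21,-2)
river: ρ → (-2,19,16)
river: ρ → (16,13,-5)
river: ρ → (-5,17,10)
ρ-cycle length = 22 (tail of 1 descent step not counted)

22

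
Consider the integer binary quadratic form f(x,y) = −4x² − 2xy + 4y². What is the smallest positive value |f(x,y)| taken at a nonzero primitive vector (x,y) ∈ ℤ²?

descent: ρ → (4,2,-4)  [lands on river]
river: ρ → (-4,6,2)
river: ρ → (2,6,-4)
river: ρ → (-4,2,4)
river: ρ → (4,6,-2)
river: ρ → (-2,6,4)
closes: descent 1, river 6
min |a| on river = 2

2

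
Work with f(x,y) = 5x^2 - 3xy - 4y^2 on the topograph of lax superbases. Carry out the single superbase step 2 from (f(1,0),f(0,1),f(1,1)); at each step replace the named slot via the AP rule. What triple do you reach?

start (5,-4,-2) = (f(1,0),f(0,1),f(1,1))
replace slot 2: 2·(5+(-2)) − (-4) = 10 → (5,10,-2)

5,10,-2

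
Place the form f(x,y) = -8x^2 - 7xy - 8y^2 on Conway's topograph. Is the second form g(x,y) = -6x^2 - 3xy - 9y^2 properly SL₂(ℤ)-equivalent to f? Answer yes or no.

D₁ = -207, D₂ = -207
f is negative-definite; reduce −f:
−f: reduced (well bottom): (8,7,8) with a≤c, −a<b≤a
flip sign back: reduced form of f is (-8,-7,-8)
g is negative-definite; reduce −g:
−g: reduced (well bottom): (6,3,9) with a≤c, −a<b≤a
flip sign back: reduced form of g is (-6,-3,-9)
reduced forms (-8, -7, -8) vs (-6, -3, -9) ⇒ inequivalent

no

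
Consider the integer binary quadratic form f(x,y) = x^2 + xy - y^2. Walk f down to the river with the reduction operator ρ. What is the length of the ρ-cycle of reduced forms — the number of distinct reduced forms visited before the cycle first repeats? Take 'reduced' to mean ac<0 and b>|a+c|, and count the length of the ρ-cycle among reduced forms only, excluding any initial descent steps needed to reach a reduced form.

D = 5, ⌊√D⌋ = 2
river: ρ → (-1,1,1)
river: ρ → (1,1,-1)
ρ-cycle length = 2 (tail of 0 descent steps not counted)

2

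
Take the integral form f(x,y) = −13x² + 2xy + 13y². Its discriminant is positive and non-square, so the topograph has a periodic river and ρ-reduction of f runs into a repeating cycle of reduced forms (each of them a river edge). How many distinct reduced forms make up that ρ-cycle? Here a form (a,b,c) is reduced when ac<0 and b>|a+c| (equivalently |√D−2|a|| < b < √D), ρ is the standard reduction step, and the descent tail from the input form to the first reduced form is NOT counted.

D = 680, ⌊√D⌋ = 26
river: ρ → (13,24,-2)
river: ρ → (-2,24,13)
river: ρ → (13,2,-13)
river: ρ → (-13,24,2)
river: ρ → (2,24,-13)
river: ρ → (-13,2,13)
ρ-cycle length = 6 (tail of 0 descent steps not counted)

6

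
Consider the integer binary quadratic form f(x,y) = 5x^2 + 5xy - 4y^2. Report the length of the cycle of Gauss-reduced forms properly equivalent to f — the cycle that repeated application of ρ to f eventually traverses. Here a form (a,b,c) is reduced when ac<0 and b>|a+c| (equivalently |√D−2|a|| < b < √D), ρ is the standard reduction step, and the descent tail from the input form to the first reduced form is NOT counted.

D = 105, ⌊√D⌋ = 10
river: ρ → (-4,3,6)
river: ρ → (6,9,-1)
river: ρ → (-1,9,6)
river: ρ → (6,3,-4)
river: ρ → (-4,5,5)
river: ρ → (5,5,-4)
ρ-cycle length = 6 (tail of 0 descent steps not counted)

6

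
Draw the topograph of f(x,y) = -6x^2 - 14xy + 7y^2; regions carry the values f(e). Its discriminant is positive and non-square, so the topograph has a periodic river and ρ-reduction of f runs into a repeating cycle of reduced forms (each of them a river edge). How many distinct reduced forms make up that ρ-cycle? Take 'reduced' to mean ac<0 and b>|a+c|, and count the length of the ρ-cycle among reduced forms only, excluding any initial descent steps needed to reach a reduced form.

D = 364, ⌊√D⌋ = 19
descent: ρ → (7,14,-6)  [lands on river]
river: ρ → (-6,10,11)
river: ρ → (11,12,-5)
river: ρ → (-5,18,2)
river: ρ → (2,18,-5)
river: ρ → (-5,12,11)
river: ρ → (11,10,-6)
river: ρ → (-6,14,7)
ρ-cycle length = 8 (tail of 1 descent step not counted)

8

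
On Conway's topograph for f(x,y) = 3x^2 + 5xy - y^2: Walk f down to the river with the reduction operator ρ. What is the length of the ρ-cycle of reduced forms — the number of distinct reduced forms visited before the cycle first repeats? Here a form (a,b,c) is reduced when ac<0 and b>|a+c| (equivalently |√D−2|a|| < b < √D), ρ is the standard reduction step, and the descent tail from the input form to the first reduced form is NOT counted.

D = 37, ⌊√D⌋ = 6
river: ρ → (-1,5,3)
river: ρ → (3,1,-3)
river: ρ → (-3,5,1)
river: ρ → (1,5,-3)
river: ρ → (-3,1,3)
river: ρ → (3,5,-1)
ρ-cycle length = 6 (tail of 0 descent steps not counted)

6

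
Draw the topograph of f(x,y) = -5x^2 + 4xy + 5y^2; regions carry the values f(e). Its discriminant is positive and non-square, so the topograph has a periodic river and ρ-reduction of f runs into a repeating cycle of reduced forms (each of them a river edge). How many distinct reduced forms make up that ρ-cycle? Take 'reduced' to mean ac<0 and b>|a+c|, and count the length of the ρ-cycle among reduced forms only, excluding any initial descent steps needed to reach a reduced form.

D = 116, ⌊√D⌋ = 10
river: ρ → (5,6,-4)
river: ρ → (-4,10,1)
river: ρ → (1,10,-4)
river: ρ → (-4,6,5)
river: ρ → (5,4,-5)
river: ρ → (-5,6,4)
river: ρ → (4,10,-1)
river: ρ → (-1,10,4)
river: ρ → (4,6,-5)
river: ρ → (-5,4,5)
ρ-cycle length = 10 (tail of 0 descent steps not counted)

10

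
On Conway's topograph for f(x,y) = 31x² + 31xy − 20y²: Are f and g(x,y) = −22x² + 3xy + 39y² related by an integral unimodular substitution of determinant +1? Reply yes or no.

D₁ = 3441, D₂ = 3441
river cycle of f (length 36): (-20, 49, 13), (13, 55, -8), (-8, 57, 6), (6, 51, -35), (-35, 19, 22), (22, 25, -32), (-32, 39, 15), (15, 51, -14), (-14, 33, 42), (42, 51, -5), … (26 more)
river cycle of g (length 36): (-22, 47, 14), (14, 37, -37), (-37, 37, 14), (14, 47, -22), (-22, 41, 20), (20, 39, -24), (-24, 57, 2), (2, 55, -52), (-52, 49, 5), (5, 51, -42), … (26 more)
cycles differ ⇒ inequivalent

no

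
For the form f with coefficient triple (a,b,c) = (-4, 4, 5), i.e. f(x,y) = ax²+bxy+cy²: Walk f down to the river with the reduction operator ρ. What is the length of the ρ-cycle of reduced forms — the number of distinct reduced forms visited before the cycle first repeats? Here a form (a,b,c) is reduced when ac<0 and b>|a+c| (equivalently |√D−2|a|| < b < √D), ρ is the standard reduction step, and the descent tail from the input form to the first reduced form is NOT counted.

D = 96, ⌊√D⌋ = 9
river: ρ → (5,6,-3)
river: ρ → (-3,6,5)
river: ρ → (5,4,-4)
river: ρ → (-4,4,5)
ρ-cycle length = 4 (tail of 0 descent steps not counted)

4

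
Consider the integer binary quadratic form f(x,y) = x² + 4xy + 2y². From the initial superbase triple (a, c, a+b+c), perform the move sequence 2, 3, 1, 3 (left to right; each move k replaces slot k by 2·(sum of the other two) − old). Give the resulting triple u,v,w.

start (1,2,7) = (f(1,0),f(0,1),f(1,1))
replace slot 2: 2·(1+7) − 2 = 14 → (1,14,7)
replace slot 3: 2·(1+14) − 7 = 23 → (1,14,23)
replace slot 1: 2·(14+23) − 1 = 73 → (73,14,23)
replace slot 3: 2·(73+14) − 23 = 151 → (73,14,151)

73,14,151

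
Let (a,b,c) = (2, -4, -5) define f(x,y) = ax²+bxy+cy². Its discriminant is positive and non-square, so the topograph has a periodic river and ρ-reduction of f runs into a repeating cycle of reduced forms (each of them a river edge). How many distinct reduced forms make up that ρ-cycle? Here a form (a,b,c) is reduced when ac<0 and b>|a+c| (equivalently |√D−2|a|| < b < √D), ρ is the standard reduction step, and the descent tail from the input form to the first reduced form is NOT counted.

D = 56, ⌊√D⌋ = 7
descent: ρ → (-5,4,2)  [lands on river]
river: ρ → (2,4,-5)
river: ρ → (-5,6,1)
river: ρ → (1,6,-5)
ρ-cycle length = 4 (tail of 1 descent step not counted)

4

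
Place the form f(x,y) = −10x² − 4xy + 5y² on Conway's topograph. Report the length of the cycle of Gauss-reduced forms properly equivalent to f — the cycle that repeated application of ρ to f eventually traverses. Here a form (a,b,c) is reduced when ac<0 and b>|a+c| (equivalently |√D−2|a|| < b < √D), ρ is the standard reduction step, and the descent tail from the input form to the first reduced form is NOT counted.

D = 216, ⌊√D⌋ = 14
descent: ρ → (5,14,-1)  [lands on river]
river: ρ → (-1,14,5)
river: ρ → (5,6,-9)
river: ρ → (-9,12,2)
river: ρ → (2,12,-9)
river: ρ → (-9,6,5)
ρ-cycle length = 6 (tail of 1 descent step not counted)

6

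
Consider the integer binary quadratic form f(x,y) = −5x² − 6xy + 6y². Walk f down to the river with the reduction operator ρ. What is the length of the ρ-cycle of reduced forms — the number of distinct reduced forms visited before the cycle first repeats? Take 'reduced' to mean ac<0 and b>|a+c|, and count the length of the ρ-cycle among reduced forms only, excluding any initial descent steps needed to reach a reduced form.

D = 156, ⌊√D⌋ = 12
descent: ρ → (6,6,-5)  [lands on river]
river: ρ → (-5,4,7)
river: ρ → (7,10,-2)
river: ρ → (-2,10,7)
river: ρ → (7,4,-5)
river: ρ → (-5,6,6)
ρ-cycle length = 6 (tail of 1 descent step not counted)

6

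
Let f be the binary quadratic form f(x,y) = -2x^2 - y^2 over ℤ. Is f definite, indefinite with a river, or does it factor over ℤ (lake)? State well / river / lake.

D = b²−4ac = 0² − 4·(-2)·(-1) = -8
D < 0 ⇒ definite ⇒ every region one sign ⇒ single well

well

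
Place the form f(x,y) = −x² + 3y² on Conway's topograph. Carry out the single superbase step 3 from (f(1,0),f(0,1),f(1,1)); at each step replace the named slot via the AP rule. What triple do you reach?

start (-1,3,2) = (f(1,0),f(0,1),f(1,1))
replace slot 3: 2·((-1)+3) − 2 = 2 → (-1,3,2)

-1,3,2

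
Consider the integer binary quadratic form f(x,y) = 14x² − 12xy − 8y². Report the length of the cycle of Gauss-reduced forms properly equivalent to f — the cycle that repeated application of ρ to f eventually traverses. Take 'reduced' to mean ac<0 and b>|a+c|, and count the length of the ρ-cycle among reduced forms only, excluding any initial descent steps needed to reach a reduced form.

D = 592, ⌊√D⌋ = 24
descent: ρ → (-8,12,14)  [lands on river]
river: ρ → (14,16,-6)
river: ρ → (-6,20,8)
river: ρ → (8,12,-14)
river: ρ → (-14,16,6)
river: ρ → (6,20,-8)
ρ-cycle length = 6 (tail of 1 descent step not counted)

6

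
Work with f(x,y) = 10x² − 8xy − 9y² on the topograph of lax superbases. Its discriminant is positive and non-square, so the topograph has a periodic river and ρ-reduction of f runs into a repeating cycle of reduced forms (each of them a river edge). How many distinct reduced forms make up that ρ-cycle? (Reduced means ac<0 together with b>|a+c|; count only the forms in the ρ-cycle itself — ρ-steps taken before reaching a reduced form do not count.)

D = 424, ⌊√D⌋ = 20
descent: ρ → (-9,8,10)  [lands on river]
river: ρ → (10,12,-7)
river: ρ → (-7,16,6)
river: ρ → (6,20,-1)
river: ρ → (-1,20,6)
river: ρ → (6,16,-7)
river: ρ → (-7,12,10)
river: ρ → (10,8,-9)
river: ρ → (-9,10,9)
river: ρ → (9,8,-10)
river: ρ → (-10,12,7)
river: ρ → (7,16,-6)
river: ρ → (-6,20,1)
river: ρ → (1,20,-6)
river: ρ → (-6,16,7)
river: ρ → (7,12,-10)
river: ρ → (-10,8,9)
river: ρ → (9,10,-9)
ρ-cycle length = 18 (tail of 1 descent step not counted)

18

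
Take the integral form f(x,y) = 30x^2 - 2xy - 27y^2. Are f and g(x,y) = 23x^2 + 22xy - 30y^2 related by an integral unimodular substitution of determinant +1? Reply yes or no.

D₁ = 3244, D₂ = 3244
river cycle of f (length 38): (-27, 56, 1), (1, 56, -27), (-27, 52, 5), (5, 48, -47), (-47, 46, 6), (6, 50, -31), (-31, 12, 25), (25, 38, -18), (-18, 34, 29), (29, 24, -23), … (28 more)
river cycle of g (length 38): (-30, 38, 15), (15, 52, -9), (-9, 56, 3), (3, 52, -45), (-45, 38, 10), (10, 42, -37), (-37, 32, 15), (15, 28, -41), (-41, 54, 2), (2, 54, -41), … (28 more)
cycles differ ⇒ inequivalent

no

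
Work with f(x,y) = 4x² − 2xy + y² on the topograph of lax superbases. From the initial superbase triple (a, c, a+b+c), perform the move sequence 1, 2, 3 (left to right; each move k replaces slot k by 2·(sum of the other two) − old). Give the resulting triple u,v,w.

start (4,1,3) = (f(1,0),f(0,1),f(1,1))
replace slot 1: 2·(1+3) − 4 = 4 → (4,1,3)
replace slot 2: 2·(4+3) − 1 = 13 → (4,13,3)
replace slot 3: 2·(4+13) − 3 = 31 → (4,13,31)

4,13,31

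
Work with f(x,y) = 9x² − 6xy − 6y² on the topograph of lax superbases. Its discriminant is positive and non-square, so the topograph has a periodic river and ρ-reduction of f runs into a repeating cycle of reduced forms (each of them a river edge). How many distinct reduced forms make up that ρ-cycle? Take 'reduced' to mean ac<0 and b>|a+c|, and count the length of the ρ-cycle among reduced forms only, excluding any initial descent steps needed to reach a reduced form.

D = 252, ⌊√D⌋ = 15
descent: ρ → (-6,6,9)  [lands on river]
river: ρ → (9,12,-3)
river: ρ → (-3,12,9)
river: ρ → (9,6,-6)
ρ-cycle length = 4 (tail of 1 descent step not counted)

4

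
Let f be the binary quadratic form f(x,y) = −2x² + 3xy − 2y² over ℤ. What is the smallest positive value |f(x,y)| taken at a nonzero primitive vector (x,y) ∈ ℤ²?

translate: b→1 (≡-3 mod 4), so (2,-3,2)→(2,1,1)
flip: (2,1,1)→(1,-1,2)
translate: b→1 (≡-1 mod 2), so (1,-1,2)→(1,1,2)
reduced (well bottom): (1,1,2) with a≤c, −a<b≤a
well minimum |f| = |-1| = 1 (negative-definite)

1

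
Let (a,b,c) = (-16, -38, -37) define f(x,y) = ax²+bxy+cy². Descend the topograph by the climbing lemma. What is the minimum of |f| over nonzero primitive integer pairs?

translate: b→6 (≡38 mod 32), so (16,38,37)→(16,6,15)
flip: (16,6,15)→(15,-6,16)
reduced (well bottom): (15,-6,16) with a≤c, −a<b≤a
well minimum |f| = |-15| = 15 (negative-definite)

15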